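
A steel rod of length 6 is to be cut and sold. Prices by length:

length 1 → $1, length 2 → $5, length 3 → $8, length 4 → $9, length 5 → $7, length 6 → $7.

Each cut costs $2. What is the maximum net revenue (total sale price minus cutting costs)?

Let net[k] be the best obtainable value from length k. For each k, try every first piece i and keep the best of price[i] + net[k−i] minus the 2 cut fee when i<k.
net[1] = 1
net[2] = max(1+1-2, 5+0) = 5
net[3] = max(1+5-2, 5+1-2, 8+0) = 8
net[4] = max(1+8-2, 5+5-2, 8+1-2, 9+0) = 9
net[5] = max(1+9-2, 5+8-2, 8+5-2, 9+1-2, 7+0) = 11
net[6] = max(1+11-2, 5+9-2, 8+8-2, 9+5-2, 7+1-2, 7+0) = 14
One optimal plan: pieces 3 + 3 (1 cut) → $16 − $2 = $14.

14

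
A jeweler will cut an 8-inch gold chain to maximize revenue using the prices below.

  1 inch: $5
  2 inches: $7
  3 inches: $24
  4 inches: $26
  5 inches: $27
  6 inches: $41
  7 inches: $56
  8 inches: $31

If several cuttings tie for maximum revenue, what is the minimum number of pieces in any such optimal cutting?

Build r[k] bottom-up: r[k] = max over allowed piece i of (p[i] + r[k−i]).
r[1] = 5
r[2] = max(5+5, 7+0) = 10
r[3] = max(5+10, 7+5, 24+0) = 24
r[4] = max(5+24, 7+10, 24+5, 26+0) = 29
r[5] = max(5+29, 7+24, 24+10, 26+5, 27+0) = 34
r[6] = max(5+34, 7+29, 24+24, 26+10, 27+5, 41+0) = 48
r[7] = max(5+48, 7+34, 24+29, …, 41+5, 56+0) = 56
r[8] = max(5+56, 7+48, 24+34, …, 56+5, 31+0) = 61
Maximum revenue is $61.
Now minimize piece count subject to staying optimal: for each k, pieces[k] = 1 + min over i with p[i]+r[k−i]=r[k] of pieces[k−i].
pieces[5] = 3
pieces[6] = 2
pieces[7] = 1
pieces[8] = 2

2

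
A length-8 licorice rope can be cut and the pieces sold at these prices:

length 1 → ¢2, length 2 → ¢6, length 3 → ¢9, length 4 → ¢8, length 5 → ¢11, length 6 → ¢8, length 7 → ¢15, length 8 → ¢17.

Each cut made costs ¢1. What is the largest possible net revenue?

22

Let r[k] be the best obtainable value from length k. For each k, try every first piece i and keep the best of price[i] + r[k−i] minus the 1 cut fee when i<k.
r[1] = 2
r[2] = max(2+2-1, 6+0) = 6
r[3] = max(2+6-1, 6+2-1, 9+0) = 9
r[4] = max(2+9-1, 6+6-1, 9+2-1, 8+0) = 11
r[5] = max(2+11-1, 6+9-1, 9+6-1, 8+2-1, 11+0) = 14
r[6] = max(2+14-1, 6+11-1, 9+9-1, 8+6-1, 11+2-1, 8+0) = 17
r[7] = max(2+17-1, 6+14-1, 9+11-1, …, 8+2-1, 15+0) = 19
r[8] = max(2+19-1, 6+17-1, 9+14-1, …, 15+2-1, 17+0) = 22
One optimal plan: pieces 3 + 3 + 2 (2 cuts) → ¢24 − ¢2 = ¢22.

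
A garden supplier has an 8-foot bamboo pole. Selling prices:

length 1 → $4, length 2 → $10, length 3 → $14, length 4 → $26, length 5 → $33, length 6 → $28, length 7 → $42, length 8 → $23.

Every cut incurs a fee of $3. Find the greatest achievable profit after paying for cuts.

49

Let r[k] be the best obtainable value from length k. For each k, try every first piece i and keep the best of price[i] + r[k−i] minus the 3 cut fee when i<k.
r[1] = 4
r[2] = 10
r[3] = 14
r[4] = 26
r[5] = 33
r[6] = 34  (first piece 1, then r[5]=33)
r[7] = 42
r[8] = 49  (first piece 4, then r[4]=26)
One optimal plan: pieces 4 + 4 (1 cut) → $52 − $3 = $49.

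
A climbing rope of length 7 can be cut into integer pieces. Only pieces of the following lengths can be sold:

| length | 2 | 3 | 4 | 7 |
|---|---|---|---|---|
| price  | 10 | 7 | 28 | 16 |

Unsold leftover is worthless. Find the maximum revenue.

Let f[k] be the best obtainable value from length k. For each k, try every first piece i and keep the best of price[i] + f[k−i].
f[1] = 0
f[2] = 10
f[3] = max(10+0, 7+0) = 10
f[4] = max(10+10, 7+0, 28+0) = 28
f[5] = max(10+10, 7+10, 28+0) = 28
f[6] = max(10+28, 7+10, 28+10) = 38
f[7] = max(10+28, 7+28, 28+10, 16+0) = 38
One optimal cutting: pieces 4 + 2 with 1 meter of scrap → €38.

38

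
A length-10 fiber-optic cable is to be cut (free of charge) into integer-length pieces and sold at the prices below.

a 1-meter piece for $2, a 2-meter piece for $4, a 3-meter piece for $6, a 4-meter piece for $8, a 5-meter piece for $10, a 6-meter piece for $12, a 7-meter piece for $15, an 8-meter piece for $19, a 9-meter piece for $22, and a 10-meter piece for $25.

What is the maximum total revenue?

25

Build r[k] bottom-up: r[k] = max over allowed piece i of (p[i] + r[k−i]).
r[1] = 2
r[2] = max(2+2, 4+0) = 4
r[3] = max(2+4, 4+2, 6+0) = 6
r[4] = max(2+6, 4+4, 6+2, 8+0) = 8
r[5] = max(2+8, 4+6, 6+4, 8+2, 10+0) = 10
r[6] = max(2+10, 4+8, 6+6, 8+4, 10+2, 12+0) = 12
r[7] = max(2+12, 4+10, 6+8, …, 12+2, 15+0) = 15
r[8] = max(2+15, 4+12, 6+10, …, 15+2, 19+0) = 19
r[9] = max(2+19, 4+15, 6+12, …, 19+2, 22+0) = 22
r[10] = max(2+22, 4+19, 6+15, …, 22+2, 25+0) = 25
Best is to sell the whole 10-meter piece uncut for $25.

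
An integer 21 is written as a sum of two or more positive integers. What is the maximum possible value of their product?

2187

Let prod[k] be the best product for length k (with at least one cut). For each first piece i, the rest contributes max(k−i, prod[k−i]).
Small cases: prod[2]=1, prod[3]=2, prod[4]=4, prod[5]=6, prod[6]=9, prod[7]=12, prod[8]=18, prod[9]=27, prod[10]=36, prod[11]=54, prod[12]=81, prod[13]=108, prod[14]=162, prod[15]=243.
prod[16] = max(1*243, 2*162, 3*108, …, 14*2, 15*1) = 324
prod[17] = max(1*324, 2*243, 3*162, …, 15*2, 16*1) = 486
prod[18] = max(1*486, 2*324, 3*243, …, 16*2, 17*1) = 729
prod[19] = max(1*729, 2*486, 3*324, …, 17*2, 18*1) = 972
prod[20] = max(1*972, 2*729, 3*486, …, 18*2, 19*1) = 1458
prod[21] = max(1*1458, 2*972, 3*729, …, 19*2, 20*1) = 2187
One optimal split: 3 + 3 + 3 + 3 + 3 + 3 + 3; product 3*3*3*3*3*3*3 = 2187.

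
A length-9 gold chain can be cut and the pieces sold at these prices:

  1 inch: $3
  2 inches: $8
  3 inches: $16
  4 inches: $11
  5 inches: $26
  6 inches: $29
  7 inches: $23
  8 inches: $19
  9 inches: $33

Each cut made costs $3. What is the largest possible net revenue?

Build net[k] bottom-up: net[k] = max over allowed piece i of (p[i] + net[k−i]) − 3 per cut.
net[1] = 3
net[2] = 8
net[3] = 16
net[4] = 16  (first piece 1, then net[3]=16)
net[5] = 26
net[6] = 29  (first piece 3, then net[3]=16)
net[7] = 31  (first piece 2, then net[5]=26)
net[8] = 39  (first piece 3, then net[5]=26)
net[9] = 42  (first piece 3, then net[6]=29)
One optimal plan: pieces 3 + 3 + 3 (2 cuts) → $48 − $6 = $42.

42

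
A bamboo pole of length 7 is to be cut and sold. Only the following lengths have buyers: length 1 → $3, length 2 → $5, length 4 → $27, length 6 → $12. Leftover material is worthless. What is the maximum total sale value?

Build f[k] bottom-up: f[k] = max over allowed piece i of (p[i] + f[k−i]).
f[1] = 3
f[2] = max(3+3, 5+0) = 6
f[3] = max(3+6, 5+3) = 9
f[4] = max(3+9, 5+6, 27+0) = 27
f[5] = max(3+27, 5+9, 27+3) = 30
f[6] = max(3+30, 5+27, 27+6, 12+0) = 33
f[7] = max(3+33, 5+30, 27+9, 12+3) = 36
One optimal cutting: 4 + 1 + 1 + 1 → $36.

36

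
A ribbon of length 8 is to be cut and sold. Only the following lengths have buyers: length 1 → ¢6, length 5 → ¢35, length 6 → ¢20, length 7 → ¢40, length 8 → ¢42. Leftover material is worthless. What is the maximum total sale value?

53

Build best[k] bottom-up: best[k] = max over allowed piece i of (p[i] + best[k−i]).
best[1] = 6
best[2] = 12  (first piece 1, then best[1]=6)
best[3] = 18  (first piece 1, then best[2]=12)
best[4] = 24  (first piece 1, then best[3]=18)
best[5] = max(6+24, 35+0) = 35
best[6] = max(6+35, 35+6, 20+0) = 41
best[7] = max(6+41, 35+12, 20+6, 40+0) = 47
best[8] = max(6+47, 35+18, 20+12, 40+6, 42+0) = 53
One optimal cutting: 5 + 1 + 1 + 1 → ¢53.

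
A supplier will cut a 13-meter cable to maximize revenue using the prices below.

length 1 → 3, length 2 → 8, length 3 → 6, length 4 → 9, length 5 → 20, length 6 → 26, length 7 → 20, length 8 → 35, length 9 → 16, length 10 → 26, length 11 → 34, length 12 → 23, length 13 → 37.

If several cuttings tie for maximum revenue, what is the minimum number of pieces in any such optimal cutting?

Let r[k] be the best obtainable value from length k. For each k, try every first piece i and keep the best of price[i] + r[k−i].
r[1] = 3
r[2] = max(3+3, 8+0) = 8
r[3] = max(3+8, 8+3, 6+0) = 11
r[4] = max(3+11, 8+8, 6+3, 9+0) = 16
r[5] = max(3+16, 8+11, 6+8, 9+3, 20+0) = 20
r[6] = max(3+20, 8+16, 6+11, 9+8, 20+3, 26+0) = 26
r[7] = max(3+26, 8+20, 6+16, …, 26+3, 20+0) = 29
r[8] = max(3+29, 8+26, 6+20, …, 20+3, 35+0) = 35
r[9] = max(3+35, 8+29, 6+26, …, 35+3, 16+0) = 38
r[10] = max(3+38, 8+35, 6+29, …, 16+3, 26+0) = 43
r[11] = max(3+43, 8+38, 6+35, …, 26+3, 34+0) = 46
r[12] = max(3+46, 8+43, 6+38, …, 34+3, 23+0) = 52
r[13] = max(3+52, 8+46, 6+43, …, 23+3, 37+0) = 55
Maximum revenue is 55.
Now minimize piece count subject to staying optimal: for each k, pieces[k] = 1 + min over i with p[i]+r[k−i]=r[k] of pieces[k−i].
pieces[10] = 2
pieces[11] = 2
pieces[12] = 2
pieces[13] = 2

2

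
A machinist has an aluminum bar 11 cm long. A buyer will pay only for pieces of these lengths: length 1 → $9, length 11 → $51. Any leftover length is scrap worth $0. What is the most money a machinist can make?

99

Build best[k] bottom-up: best[k] = max over allowed piece i of (p[i] + best[k−i]).
best[1] = 9
best[2] = 18  (first piece 1, then best[1]=9)
best[3] = 27  (first piece 1, then best[2]=18)
best[4] = 36  (first piece 1, then best[3]=27)
best[5] = 45  (first piece 1, then best[4]=36)
best[6] = 54  (first piece 1, then best[5]=45)
best[7] = 63  (first piece 1, then best[6]=54)
best[8] = 72  (first piece 1, then best[7]=63)
best[9] = 81  (first piece 1, then best[8]=72)
best[10] = 90  (first piece 1, then best[9]=81)
best[11] = max(9+90, 51+0) = 99
One optimal cutting: 1 + 1 + 1 + 1 + 1 + 1 + 1 + 1 + 1 + 1 + 1 → $99.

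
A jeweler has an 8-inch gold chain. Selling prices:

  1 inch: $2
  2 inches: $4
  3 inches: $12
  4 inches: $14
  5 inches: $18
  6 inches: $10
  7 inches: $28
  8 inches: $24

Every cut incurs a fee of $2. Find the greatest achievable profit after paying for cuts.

28

Let net[k] be the best obtainable value from length k. For each k, try every first piece i and keep the best of price[i] + net[k−i] minus the 2 cut fee when i<k.
net[1] = 2
net[2] = 4
net[3] = 12
net[4] = 14
net[5] = 18
net[6] = 22  (first piece 3, then net[3]=12)
net[7] = 28
net[8] = 28  (first piece 1, then net[7]=28)
One optimal plan: pieces 7 + 1 (1 cut) → $30 − $2 = $28.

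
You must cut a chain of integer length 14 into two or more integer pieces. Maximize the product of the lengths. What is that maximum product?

Fill f[k] for k=2..14: at each k try every first piece i and multiply by the better of (k−i) uncut or f[k−i].
f[2] = 1·max(1,0) = 1·1 = 1
f[3] = 1·max(2,1) = 1·2 = 2
f[4] = 2·max(2,1) = 2·2 = 4
f[5] = 2·max(3,2) = 2·3 = 6
f[6] = 3·max(3,2) = 3·3 = 9
f[7] = 2·max(5,6) = 2·6 = 12
f[8] = 2·max(6,9) = 2·9 = 18
f[9] = 3·max(6,9) = 3·9 = 27
f[10] = 2·max(8,18) = 2·18 = 36
f[11] = 2·max(9,27) = 2·27 = 54
f[12] = 3·max(9,27) = 3·27 = 81
f[13] = 2·max(11,54) = 2·54 = 108
f[14] = 2·max(12,81) = 2·81 = 162
One optimal split: 3 + 3 + 3 + 3 + 2; product 3·3·3·3·2 = 162.

162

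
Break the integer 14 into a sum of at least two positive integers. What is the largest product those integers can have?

162

Fill f[k] for k=2..14: at each k try every first piece i and multiply by the better of (k−i) uncut or f[k−i].
Small cases: f[2]=1, f[3]=2, f[4]=4, f[5]=6, f[6]=9.
f[7] = 2×max(5,6) = 2×6 = 12
f[8] = 2×max(6,9) = 2×9 = 18
f[9] = 3×max(6,9) = 3×9 = 27
f[10] = 2×max(8,18) = 2×18 = 36
f[11] = 2×max(9,27) = 2×27 = 54
f[12] = 3×max(9,27) = 3×27 = 81
f[13] = 2×max(11,54) = 2×54 = 108
f[14] = 2×max(12,81) = 2×81 = 162
One optimal split: 3 + 3 + 3 + 3 + 2; product 3×3×3×3×2 = 162.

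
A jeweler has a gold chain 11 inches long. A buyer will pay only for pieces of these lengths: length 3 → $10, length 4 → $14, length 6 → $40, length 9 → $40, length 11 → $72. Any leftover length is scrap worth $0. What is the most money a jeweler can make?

72

Build f[k] bottom-up: f[k] = max over allowed piece i of (p[i] + f[k−i]).
f[1] = 0
f[2] = 0
f[3] = 10
f[4] = max(10+0, 14+0) = 14
f[5] = max(10+0, 14+0) = 14
f[6] = max(10+10, 14+0, 40+0) = 40
f[7] = max(10+14, 14+10, 40+0) = 40
f[8] = max(10+14, 14+14, 40+0) = 40
f[9] = max(10+40, 14+14, 40+10, 40+0) = 50
f[10] = max(10+40, 14+40, 40+14, 40+0) = 54
f[11] = max(10+40, 14+40, 40+14, 40+0, 72+0) = 72
One optimal cutting: 11 → $72.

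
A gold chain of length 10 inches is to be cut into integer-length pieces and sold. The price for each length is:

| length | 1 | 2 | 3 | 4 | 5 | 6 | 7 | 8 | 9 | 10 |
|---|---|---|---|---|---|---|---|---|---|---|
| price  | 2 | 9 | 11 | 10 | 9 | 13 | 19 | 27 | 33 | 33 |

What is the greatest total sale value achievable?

Let r[k] be the best obtainable value from length k. For each k, try every first piece i and keep the best of price[i] + r[k−i].
r[1] = 2
r[2] = 9
r[3] = 11  (first piece 1, then r[2]=9)
r[4] = 18  (first piece 2, then r[2]=9)
r[5] = 20  (first piece 1, then r[4]=18)
r[6] = 27  (first piece 2, then r[4]=18)
r[7] = 29  (first piece 1, then r[6]=27)
r[8] = 36  (first piece 2, then r[6]=27)
r[9] = 38  (first piece 1, then r[8]=36)
r[10] = 45  (first piece 2, then r[8]=36)
One optimal cutting: 2 + 2 + 2 + 2 + 2 → $9 + $9 + $9 + $9 + $9 = $45.

45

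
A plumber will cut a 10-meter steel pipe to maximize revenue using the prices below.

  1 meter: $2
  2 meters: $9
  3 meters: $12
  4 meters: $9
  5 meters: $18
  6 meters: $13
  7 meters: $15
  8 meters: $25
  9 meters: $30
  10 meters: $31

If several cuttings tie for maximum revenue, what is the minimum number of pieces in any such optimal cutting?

5

Let r[k] be the best obtainable value from length k. For each k, try every first piece i and keep the best of price[i] + r[k−i].
r[1] = 2
r[2] = 9
r[3] = 12
r[4] = 18  (first piece 2, then r[2]=9)
r[5] = 21  (first piece 2, then r[3]=12)
r[6] = 27  (first piece 2, then r[4]=18)
r[7] = 30  (first piece 2, then r[5]=21)
r[8] = 36  (first piece 2, then r[6]=27)
r[9] = 39  (first piece 2, then r[7]=30)
r[10] = 45  (first piece 2, then r[8]=36)
Maximum revenue is $45.
Now minimize piece count subject to staying optimal: for each k, pieces[k] = 1 + min over i with p[i]+r[k−i]=r[k] of pieces[k−i].
pieces[7] = 3
pieces[8] = 4
pieces[9] = 4
pieces[10] = 5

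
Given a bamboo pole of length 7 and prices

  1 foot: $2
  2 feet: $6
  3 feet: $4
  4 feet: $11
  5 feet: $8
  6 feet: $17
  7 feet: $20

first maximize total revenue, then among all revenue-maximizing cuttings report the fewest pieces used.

Let r[k] be the best obtainable value from length k. For each k, try every first piece i and keep the best of price[i] + r[k−i].
r[1] = 2
r[2] = max(2+2, 6+0) = 6
r[3] = max(2+6, 6+2, 4+0) = 8
r[4] = max(2+8, 6+6, 4+2, 11+0) = 12
r[5] = max(2+12, 6+8, 4+6, 11+2, 8+0) = 14
r[6] = max(2+14, 6+12, 4+8, 11+6, 8+2, 17+0) = 18
r[7] = max(2+18, 6+14, 4+12, …, 17+2, 20+0) = 20
Maximum revenue is $20.
Now minimize piece count subject to staying optimal: for each k, pieces[k] = 1 + min over i with p[i]+r[k−i]=r[k] of pieces[k−i].
pieces[4] = 2
pieces[5] = 3
pieces[6] = 3
pieces[7] = 1

1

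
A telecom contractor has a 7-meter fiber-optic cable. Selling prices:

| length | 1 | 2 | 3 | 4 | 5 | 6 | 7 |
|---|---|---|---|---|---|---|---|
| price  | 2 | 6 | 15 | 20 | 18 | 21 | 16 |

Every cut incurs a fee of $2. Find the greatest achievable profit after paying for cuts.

Consider every possible first cut. r[k] is the best of p[i]+r[k−i] over all sellable i≤k, charging 2 whenever i<k.
r[1] = 2
r[2] = 6
r[3] = 15
r[4] = 20
r[5] = 20  (first piece 1, then r[4]=20)
r[6] = 28  (first piece 3, then r[3]=15)
r[7] = 33  (first piece 3, then r[4]=20)
One optimal plan: pieces 4 + 3 (1 cut) → $35 − $2 = $33.

33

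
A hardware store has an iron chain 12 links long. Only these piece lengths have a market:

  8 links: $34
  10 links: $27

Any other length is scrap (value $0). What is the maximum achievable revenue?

34

Let f[k] be the best obtainable value from length k. For each k, try every first piece i and keep the best of price[i] + f[k−i].
f[1] = 0
f[2] = 0
f[3] = 0
f[4] = 0
f[5] = 0
f[6] = 0
f[7] = 0
f[8] = 34
f[9] = 34
f[10] = 34
f[11] = 34
f[12] = 34
One optimal cutting: pieces 8 with 4 links of scrap → $34.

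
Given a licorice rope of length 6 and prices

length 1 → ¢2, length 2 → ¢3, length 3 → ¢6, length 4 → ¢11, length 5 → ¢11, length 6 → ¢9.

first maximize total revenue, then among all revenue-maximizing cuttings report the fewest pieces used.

3

Let r[k] be the best obtainable value from length k. For each k, try every first piece i and keep the best of price[i] + r[k−i].
r[1] = 2
r[2] = 4  (first piece 1, then r[1]=2)
r[3] = 6  (first piece 1, then r[2]=4)
r[4] = 11
r[5] = 13  (first piece 1, then r[4]=11)
r[6] = 15  (first piece 1, then r[5]=13)
Maximum revenue is ¢15.
Now minimize piece count subject to staying optimal: for each k, pieces[k] = 1 + min over i with p[i]+r[k−i]=r[k] of pieces[k−i].
pieces[3] = 1
pieces[4] = 1
pieces[5] = 2
pieces[6] = 3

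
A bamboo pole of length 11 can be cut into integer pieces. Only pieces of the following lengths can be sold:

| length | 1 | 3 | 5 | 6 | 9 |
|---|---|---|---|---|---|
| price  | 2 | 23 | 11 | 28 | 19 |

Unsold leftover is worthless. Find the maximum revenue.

Consider every possible first cut. f[k] is the best of p[i]+f[k−i] over all sellable i≤k.
f[1] = 2
f[2] = 4  (first piece 1, then f[1]=2)
f[3] = max(2+4, 23+0) = 23
f[4] = max(2+23, 23+2) = 25
f[5] = max(2+25, 23+4, 11+0) = 27
f[6] = max(2+27, 23+23, 11+2, 28+0) = 46
f[7] = max(2+46, 23+25, 11+4, 28+2) = 48
f[8] = max(2+48, 23+27, 11+23, 28+4) = 50
f[9] = max(2+50, 23+46, 11+25, 28+23, 19+0) = 69
f[10] = max(2+69, 23+48, 11+27, 28+25, 19+2) = 71
f[11] = max(2+71, 23+50, 11+46, 28+27, 19+4) = 73
One optimal cutting: 3 + 3 + 3 + 1 + 1 → $73.

73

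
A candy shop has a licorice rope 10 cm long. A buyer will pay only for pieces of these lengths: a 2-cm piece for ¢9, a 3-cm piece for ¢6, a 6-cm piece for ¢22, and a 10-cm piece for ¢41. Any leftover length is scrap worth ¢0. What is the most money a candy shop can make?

Build r[k] bottom-up: r[k] = max over allowed piece i of (p[i] + r[k−i]).
r[1] = 0
r[2] = 9
r[3] = 9
r[4] = 18  (first piece 2, then r[2]=9)
r[5] = 18
r[6] = 27  (first piece 2, then r[4]=18)
r[7] = 27
r[8] = 36  (first piece 2, then r[6]=27)
r[9] = 36
r[10] = 45  (first piece 2, then r[8]=36)
One optimal cutting: 2 + 2 + 2 + 2 + 2 → ¢45.

45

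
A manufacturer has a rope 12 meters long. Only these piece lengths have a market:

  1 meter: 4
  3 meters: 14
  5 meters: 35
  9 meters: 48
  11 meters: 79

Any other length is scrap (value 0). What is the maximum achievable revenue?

83

Consider every possible first cut. best[k] is the best of p[i]+best[k−i] over all sellable i≤k.
best[1] = 4
best[2] = 8  (first piece 1, then best[1]=4)
best[3] = 14
best[4] = 18  (first piece 1, then best[3]=14)
best[5] = 35
best[6] = 39  (first piece 1, then best[5]=35)
best[7] = 43  (first piece 1, then best[6]=39)
best[8] = 49  (first piece 3, then best[5]=35)
best[9] = 53  (first piece 1, then best[8]=49)
best[10] = 70  (first piece 5, then best[5]=35)
best[11] = 79
best[12] = 83  (first piece 1, then best[11]=79)
One optimal cutting: 11 + 1 → 83.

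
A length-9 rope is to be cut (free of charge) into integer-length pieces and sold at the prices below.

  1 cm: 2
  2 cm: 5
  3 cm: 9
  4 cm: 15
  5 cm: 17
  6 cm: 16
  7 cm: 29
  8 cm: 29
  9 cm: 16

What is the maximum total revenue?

Let v[k] be the best obtainable value from length k. For each k, try every first piece i and keep the best of price[i] + v[k−i].
v[1] = 2
v[2] = max(2+2, 5+0) = 5
v[3] = max(2+5, 5+2, 9+0) = 9
v[4] = max(2+9, 5+5, 9+2, 15+0) = 15
v[5] = max(2+15, 5+9, 9+5, 15+2, 17+0) = 17
v[6] = max(2+17, 5+15, 9+9, 15+5, 17+2, 16+0) = 20
v[7] = max(2+20, 5+17, 9+15, …, 16+2, 29+0) = 29
v[8] = max(2+29, 5+20, 9+17, …, 29+2, 29+0) = 31
v[9] = max(2+31, 5+29, 9+20, …, 29+2, 16+0) = 34
One optimal cutting: 7 + 2 → 29 + 5 = 34.

34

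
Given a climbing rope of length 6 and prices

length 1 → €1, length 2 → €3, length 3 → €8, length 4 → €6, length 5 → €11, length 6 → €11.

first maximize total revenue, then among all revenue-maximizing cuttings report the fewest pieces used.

Consider every possible first cut. r[k] is the best of p[i]+r[k−i] over all sellable i≤k.
r[1] = 1
r[2] = 3
r[3] = 8
r[4] = 9  (first piece 1, then r[3]=8)
r[5] = 11  (first piece 2, then r[3]=8)
r[6] = 16  (first piece 3, then r[3]=8)
Maximum revenue is €16.
Now minimize piece count subject to staying optimal: for each k, pieces[k] = 1 + min over i with p[i]+r[k−i]=r[k] of pieces[k−i].
pieces[3] = 1
pieces[4] = 2
pieces[5] = 1
pieces[6] = 2

2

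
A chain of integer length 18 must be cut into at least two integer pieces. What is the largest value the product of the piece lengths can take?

Let m[k] be the best product for length k (with at least one cut). For each first piece i, the rest contributes max(k−i, m[k−i]).
m[2] = 1*max(1,0) = 1*1 = 1
m[3] = 1*max(2,1) = 1*2 = 2
m[4] = 2*max(2,1) = 2*2 = 4
m[5] = 2*max(3,2) = 2*3 = 6
m[6] = 3*max(3,2) = 3*3 = 9
m[7] = 2*max(5,6) = 2*6 = 12
m[8] = 2*max(6,9) = 2*9 = 18
m[9] = 3*max(6,9) = 3*9 = 27
m[10] = 2*max(8,18) = 2*18 = 36
m[11] = 2*max(9,27) = 2*27 = 54
m[12] = 3*max(9,27) = 3*27 = 81
m[13] = 2*max(11,54) = 2*54 = 108
m[14] = 2*max(12,81) = 2*81 = 162
m[15] = 3*max(12,81) = 3*81 = 243
m[16] = 2*max(14,162) = 2*162 = 324
m[17] = 2*max(15,243) = 2*243 = 486
m[18] = 3*max(15,243) = 3*243 = 729
One optimal split: 3 + 3 + 3 + 3 + 3 + 3; product 3*3*3*3*3*3 = 729.

729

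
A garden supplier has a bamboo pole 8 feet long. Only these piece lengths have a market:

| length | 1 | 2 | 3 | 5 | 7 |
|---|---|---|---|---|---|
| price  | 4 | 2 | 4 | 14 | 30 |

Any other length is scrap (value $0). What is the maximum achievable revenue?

34

Let f[k] be the best obtainable value from length k. For each k, try every first piece i and keep the best of price[i] + f[k−i].
f[1] = 4
f[2] = max(4+4, 2+0) = 8
f[3] = max(4+8, 2+4, 4+0) = 12
f[4] = max(4+12, 2+8, 4+4) = 16
f[5] = max(4+16, 2+12, 4+8, 14+0) = 20
f[6] = max(4+20, 2+16, 4+12, 14+4) = 24
f[7] = max(4+24, 2+20, 4+16, 14+8, 30+0) = 30
f[8] = max(4+30, 2+24, 4+20, 14+12, 30+4) = 34
One optimal cutting: 7 + 1 → $34.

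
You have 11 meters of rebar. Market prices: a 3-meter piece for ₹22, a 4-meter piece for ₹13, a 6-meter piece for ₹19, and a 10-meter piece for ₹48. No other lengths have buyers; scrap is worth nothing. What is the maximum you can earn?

Build best[k] bottom-up: best[k] = max over allowed piece i of (p[i] + best[k−i]).
best[1] = 0
best[2] = 0
best[3] = 22
best[4] = max(22+0, 13+0) = 22
best[5] = max(22+0, 13+0) = 22
best[6] = max(22+22, 13+0, 19+0) = 44
best[7] = max(22+22, 13+22, 19+0) = 44
best[8] = max(22+22, 13+22, 19+0) = 44
best[9] = max(22+44, 13+22, 19+22) = 66
best[10] = max(22+44, 13+44, 19+22, 48+0) = 66
best[11] = max(22+44, 13+44, 19+22, 48+0) = 66
One optimal cutting: pieces 3 + 3 + 3 with 2 meters of scrap → ₹66.

66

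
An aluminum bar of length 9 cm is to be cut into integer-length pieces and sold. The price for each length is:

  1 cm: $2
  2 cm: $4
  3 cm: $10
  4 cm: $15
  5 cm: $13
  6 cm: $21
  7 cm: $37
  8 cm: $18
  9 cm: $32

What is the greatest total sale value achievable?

Let v[k] be the best obtainable value from length k. For each k, try every first piece i and keep the best of price[i] + v[k−i].
v[1] = 2
v[2] = max(2+2, 4+0) = 4
v[3] = max(2+4, 4+2, 10+0) = 10
v[4] = max(2+10, 4+4, 10+2, 15+0) = 15
v[5] = max(2+15, 4+10, 10+4, 15+2, 13+0) = 17
v[6] = max(2+17, 4+15, 10+10, 15+4, 13+2, 21+0) = 21
v[7] = max(2+21, 4+17, 10+15, …, 21+2, 37+0) = 37
v[8] = max(2+37, 4+21, 10+17, …, 37+2, 18+0) = 39
v[9] = max(2+39, 4+37, 10+21, …, 18+2, 32+0) = 41
One optimal cutting: 7 + 1 + 1 → $37 + $2 + $2 = $41.

41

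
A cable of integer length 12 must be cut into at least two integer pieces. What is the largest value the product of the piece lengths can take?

81

Fill g[k] for k=2..12: at each k try every first piece i and multiply by the better of (k−i) uncut or g[k−i].
Small cases: g[2]=1, g[3]=2, g[4]=4.
g[5] = 2·max(3,2) = 2·3 = 6
g[6] = 3·max(3,2) = 3·3 = 9
g[7] = 2·max(5,6) = 2·6 = 12
g[8] = 2·max(6,9) = 2·9 = 18
g[9] = 3·max(6,9) = 3·9 = 27
g[10] = 2·max(8,18) = 2·18 = 36
g[11] = 2·max(9,27) = 2·27 = 54
g[12] = 3·max(9,27) = 3·27 = 81
One optimal split: 3 + 3 + 3 + 3; product 3·3·3·3 = 81.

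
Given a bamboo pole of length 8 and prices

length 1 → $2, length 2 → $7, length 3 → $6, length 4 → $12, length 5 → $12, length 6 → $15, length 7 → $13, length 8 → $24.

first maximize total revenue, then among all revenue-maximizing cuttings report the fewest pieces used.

4

Let r[k] be the best obtainable value from length k. For each k, try every first piece i and keep the best of price[i] + r[k−i].
r[1] = 2
r[2] = max(2+2, 7+0) = 7
r[3] = max(2+7, 7+2, 6+0) = 9
r[4] = max(2+9, 7+7, 6+2, 12+0) = 14
r[5] = max(2+14, 7+9, 6+7, 12+2, 12+0) = 16
r[6] = max(2+16, 7+14, 6+9, 12+7, 12+2, 15+0) = 21
r[7] = max(2+21, 7+16, 6+14, …, 15+2, 13+0) = 23
r[8] = max(2+23, 7+21, 6+16, …, 13+2, 24+0) = 28
Maximum revenue is $28.
Now minimize piece count subject to staying optimal: for each k, pieces[k] = 1 + min over i with p[i]+r[k−i]=r[k] of pieces[k−i].
pieces[5] = 3
pieces[6] = 3
pieces[7] = 4
pieces[8] = 4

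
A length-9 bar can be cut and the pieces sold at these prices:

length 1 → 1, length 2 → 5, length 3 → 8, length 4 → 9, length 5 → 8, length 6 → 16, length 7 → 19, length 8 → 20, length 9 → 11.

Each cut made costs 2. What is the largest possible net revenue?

Consider every possible first cut. r[k] is the best of p[i]+r[k−i] over all sellable i≤k, charging 2 whenever i<k.
r[1] = 1
r[2] = max(1+1-2, 5+0) = 5
r[3] = max(1+5-2, 5+1-2, 8+0) = 8
r[4] = max(1+8-2, 5+5-2, 8+1-2, 9+0) = 9
r[5] = max(1+9-2, 5+8-2, 8+5-2, 9+1-2, 8+0) = 11
r[6] = max(1+11-2, 5+9-2, 8+8-2, 9+5-2, 8+1-2, 16+0) = 16
r[7] = max(1+16-2, 5+11-2, 8+9-2, …, 16+1-2, 19+0) = 19
r[8] = max(1+19-2, 5+16-2, 8+11-2, …, 19+1-2, 20+0) = 20
r[9] = max(1+20-2, 5+19-2, 8+16-2, …, 20+1-2, 11+0) = 22
One optimal plan: pieces 7 + 2 (1 cut) → 24 − 2 = 22.

22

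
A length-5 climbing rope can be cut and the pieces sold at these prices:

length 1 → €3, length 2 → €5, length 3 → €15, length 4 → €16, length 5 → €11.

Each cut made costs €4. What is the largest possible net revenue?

Build net[k] bottom-up: net[k] = max over allowed piece i of (p[i] + net[k−i]) − 4 per cut.
net[1] = 3
net[2] = max(3+3-4, 5+0) = 5
net[3] = max(3+5-4, 5+3-4, 15+0) = 15
net[4] = max(3+15-4, 5+5-4, 15+3-4, 16+0) = 16
net[5] = max(3+16-4, 5+15-4, 15+5-4, 16+3-4, 11+0) = 16
One optimal plan: pieces 3 + 2 (1 cut) → €20 − €4 = €16.

16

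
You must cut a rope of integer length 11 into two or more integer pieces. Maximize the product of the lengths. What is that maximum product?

Let prod[k] be the best product for length k (with at least one cut). For each first piece i, the rest contributes max(k−i, prod[k−i]).
prod[2] = 1*max(1,0) = 1*1 = 1
prod[3] = max(1*2, 2*1) = 2
prod[4] = max(1*3, 2*2, 3*1) = 4
prod[5] = max(1*4, 2*3, 3*2, 4*1) = 6
prod[6] = max(1*6, 2*4, 3*3, 4*2, 5*1) = 9
prod[7] = max(1*9, 2*6, 3*4, 4*3, 5*2, 6*1) = 12
prod[8] = max(1*12, 2*9, 3*6, …, 6*2, 7*1) = 18
prod[9] = max(1*18, 2*12, 3*9, …, 7*2, 8*1) = 27
prod[10] = max(1*27, 2*18, 3*12, …, 8*2, 9*1) = 36
prod[11] = max(1*36, 2*27, 3*18, …, 9*2, 10*1) = 54
One optimal split: 3 + 3 + 3 + 2; product 3*3*3*2 = 54.

54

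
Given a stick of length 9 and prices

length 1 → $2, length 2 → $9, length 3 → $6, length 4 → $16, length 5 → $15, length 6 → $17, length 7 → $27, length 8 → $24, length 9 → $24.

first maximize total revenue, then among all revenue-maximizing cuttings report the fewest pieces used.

Let r[k] be the best obtainable value from length k. For each k, try every first piece i and keep the best of price[i] + r[k−i].
r[1] = 2
r[2] = max(2+2, 9+0) = 9
r[3] = max(2+9, 9+2, 6+0) = 11
r[4] = max(2+11, 9+9, 6+2, 16+0) = 18
r[5] = max(2+18, 9+11, 6+9, 16+2, 15+0) = 20
r[6] = max(2+20, 9+18, 6+11, 16+9, 15+2, 17+0) = 27
r[7] = max(2+27, 9+20, 6+18, …, 17+2, 27+0) = 29
r[8] = max(2+29, 9+27, 6+20, …, 27+2, 24+0) = 36
r[9] = max(2+36, 9+29, 6+27, …, 24+2, 24+0) = 38
Maximum revenue is $38.
Now minimize piece count subject to staying optimal: for each k, pieces[k] = 1 + min over i with p[i]+r[k−i]=r[k] of pieces[k−i].
pieces[6] = 3
pieces[7] = 4
pieces[8] = 4
pieces[9] = 5

5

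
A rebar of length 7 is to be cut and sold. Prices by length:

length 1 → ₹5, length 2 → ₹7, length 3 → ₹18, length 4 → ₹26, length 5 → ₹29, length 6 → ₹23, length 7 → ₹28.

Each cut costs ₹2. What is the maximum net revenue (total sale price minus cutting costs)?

42

Build r[k] bottom-up: r[k] = max over allowed piece i of (p[i] + r[k−i]) − 2 per cut.
r[1] = 5
r[2] = max(5+5-2, 7+0) = 8
r[3] = max(5+8-2, 7+5-2, 18+0) = 18
r[4] = max(5+18-2, 7+8-2, 18+5-2, 26+0) = 26
r[5] = max(5+26-2, 7+18-2, 18+8-2, 26+5-2, 29+0) = 29
r[6] = max(5+29-2, 7+26-2, 18+18-2, 26+8-2, 29+5-2, 23+0) = 34
r[7] = max(5+34-2, 7+29-2, 18+26-2, …, 23+5-2, 28+0) = 42
One optimal plan: pieces 4 + 3 (1 cut) → ₹44 − ₹2 = ₹42.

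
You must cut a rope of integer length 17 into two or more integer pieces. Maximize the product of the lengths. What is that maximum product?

Define P[k] = max over 1≤i<k of i · max(k−i, P[k−i]); the inner max lets the remainder stay uncut if that's better.
Small cases: P[2]=1, P[3]=2, P[4]=4, P[5]=6, P[6]=9, P[7]=12, P[8]=18, P[9]=27, P[10]=36, P[11]=54.
P[12] = 3×max(9,27) = 3×27 = 81
P[13] = 2×max(11,54) = 2×54 = 108
P[14] = 2×max(12,81) = 2×81 = 162
P[15] = 3×max(12,81) = 3×81 = 243
P[16] = 2×max(14,162) = 2×162 = 324
P[17] = 2×max(15,243) = 2×243 = 486
One optimal split: 3 + 3 + 3 + 3 + 3 + 2; product 3×3×3×3×3×2 = 486.

486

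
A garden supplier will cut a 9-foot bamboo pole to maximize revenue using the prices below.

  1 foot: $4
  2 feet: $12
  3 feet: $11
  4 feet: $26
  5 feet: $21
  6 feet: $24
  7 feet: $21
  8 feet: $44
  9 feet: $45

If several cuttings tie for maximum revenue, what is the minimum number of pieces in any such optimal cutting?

Let r[k] be the best obtainable value from length k. For each k, try every first piece i and keep the best of price[i] + r[k−i].
r[1] = 4
r[2] = max(4+4, 12+0) = 12
r[3] = max(4+12, 12+4, 11+0) = 16
r[4] = max(4+16, 12+12, 11+4, 26+0) = 26
r[5] = max(4+26, 12+16, 11+12, 26+4, 21+0) = 30
r[6] = max(4+30, 12+26, 11+16, 26+12, 21+4, 24+0) = 38
r[7] = max(4+38, 12+30, 11+26, …, 24+4, 21+0) = 42
r[8] = max(4+42, 12+38, 11+30, …, 21+4, 44+0) = 52
r[9] = max(4+52, 12+42, 11+38, …, 44+4, 45+0) = 56
Maximum revenue is $56.
Now minimize piece count subject to staying optimal: for each k, pieces[k] = 1 + min over i with p[i]+r[k−i]=r[k] of pieces[k−i].
pieces[6] = 2
pieces[7] = 3
pieces[8] = 2
pieces[9] = 3

3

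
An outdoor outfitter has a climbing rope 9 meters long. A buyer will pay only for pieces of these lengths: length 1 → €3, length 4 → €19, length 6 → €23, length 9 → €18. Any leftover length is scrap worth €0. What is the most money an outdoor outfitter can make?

41

Build f[k] bottom-up: f[k] = max over allowed piece i of (p[i] + f[k−i]).
f[1] = 3
f[2] = 6  (first piece 1, then f[1]=3)
f[3] = 9  (first piece 1, then f[2]=6)
f[4] = max(3+9, 19+0) = 19
f[5] = max(3+19, 19+3) = 22
f[6] = max(3+22, 19+6, 23+0) = 25
f[7] = max(3+25, 19+9, 23+3) = 28
f[8] = max(3+28, 19+19, 23+6) = 38
f[9] = max(3+38, 19+22, 23+9, 18+0) = 41
One optimal cutting: 4 + 4 + 1 → €41.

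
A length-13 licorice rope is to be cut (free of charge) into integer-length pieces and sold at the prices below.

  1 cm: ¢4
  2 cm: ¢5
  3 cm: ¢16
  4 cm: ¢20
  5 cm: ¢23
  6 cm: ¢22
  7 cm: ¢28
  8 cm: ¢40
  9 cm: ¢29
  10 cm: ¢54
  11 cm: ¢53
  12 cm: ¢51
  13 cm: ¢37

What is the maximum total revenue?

Build r[k] bottom-up: r[k] = max over allowed piece i of (p[i] + r[k−i]).
r[1] = 4
r[2] = 8  (first piece 1, then r[1]=4)
r[3] = 16
r[4] = 20  (first piece 1, then r[3]=16)
r[5] = 24  (first piece 1, then r[4]=20)
r[6] = 32  (first piece 3, then r[3]=16)
r[7] = 36  (first piece 1, then r[6]=32)
r[8] = 40  (first piece 1, then r[7]=36)
r[9] = 48  (first piece 3, then r[6]=32)
r[10] = 54
r[11] = 58  (first piece 1, then r[10]=54)
r[12] = 64  (first piece 3, then r[9]=48)
r[13] = 70  (first piece 3, then r[10]=54)
One optimal cutting: 10 + 3 → ¢54 + ¢16 = ¢70.

70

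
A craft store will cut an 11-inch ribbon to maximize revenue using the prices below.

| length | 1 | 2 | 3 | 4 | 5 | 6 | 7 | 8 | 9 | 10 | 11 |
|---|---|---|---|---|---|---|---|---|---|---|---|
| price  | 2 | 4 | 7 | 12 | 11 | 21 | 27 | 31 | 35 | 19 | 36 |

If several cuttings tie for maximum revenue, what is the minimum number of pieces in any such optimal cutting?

2

Let r[k] be the best obtainable value from length k. For each k, try every first piece i and keep the best of price[i] + r[k−i].
r[1] = 2
r[2] = 4  (first piece 1, then r[1]=2)
r[3] = 7
r[4] = 12
r[5] = 14  (first piece 1, then r[4]=12)
r[6] = 21
r[7] = 27
r[8] = 31
r[9] = 35
r[10] = 37  (first piece 1, then r[9]=35)
r[11] = 39  (first piece 1, then r[10]=37)
Maximum revenue is ¢39.
Now minimize piece count subject to staying optimal: for each k, pieces[k] = 1 + min over i with p[i]+r[k−i]=r[k] of pieces[k−i].
pieces[8] = 1
pieces[9] = 1
pieces[10] = 2
pieces[11] = 2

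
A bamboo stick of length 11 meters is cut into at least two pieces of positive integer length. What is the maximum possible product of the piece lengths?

Let P[k] be the best product for length k (with at least one cut). For each first piece i, the rest contributes max(k−i, P[k−i]).
P[2] = 1*max(1,0) = 1*1 = 1
P[3] = 1*max(2,1) = 1*2 = 2
P[4] = 2*max(2,1) = 2*2 = 4
P[5] = 2*max(3,2) = 2*3 = 6
P[6] = 3*max(3,2) = 3*3 = 9
P[7] = 2*max(5,6) = 2*6 = 12
P[8] = 2*max(6,9) = 2*9 = 18
P[9] = 3*max(6,9) = 3*9 = 27
P[10] = 2*max(8,18) = 2*18 = 36
P[11] = 2*max(9,27) = 2*27 = 54
One optimal split: 3 + 3 + 3 + 2; product 3*3*3*2 = 54.

54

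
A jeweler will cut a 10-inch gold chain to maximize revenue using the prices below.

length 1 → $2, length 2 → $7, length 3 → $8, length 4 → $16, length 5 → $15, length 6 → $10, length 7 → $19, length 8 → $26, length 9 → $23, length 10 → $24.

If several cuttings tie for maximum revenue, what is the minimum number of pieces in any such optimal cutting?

Consider every possible first cut. r[k] is the best of p[i]+r[k−i] over all sellable i≤k.
r[1] = 2
r[2] = 7
r[3] = 9  (first piece 1, then r[2]=7)
r[4] = 16
r[5] = 18  (first piece 1, then r[4]=16)
r[6] = 23  (first piece 2, then r[4]=16)
r[7] = 25  (first piece 1, then r[6]=23)
r[8] = 32  (first piece 4, then r[4]=16)
r[9] = 34  (first piece 1, then r[8]=32)
r[10] = 39  (first piece 2, then r[8]=32)
Maximum revenue is $39.
Now minimize piece count subject to staying optimal: for each k, pieces[k] = 1 + min over i with p[i]+r[k−i]=r[k] of pieces[k−i].
pieces[7] = 3
pieces[8] = 2
pieces[9] = 3
pieces[10] = 3

3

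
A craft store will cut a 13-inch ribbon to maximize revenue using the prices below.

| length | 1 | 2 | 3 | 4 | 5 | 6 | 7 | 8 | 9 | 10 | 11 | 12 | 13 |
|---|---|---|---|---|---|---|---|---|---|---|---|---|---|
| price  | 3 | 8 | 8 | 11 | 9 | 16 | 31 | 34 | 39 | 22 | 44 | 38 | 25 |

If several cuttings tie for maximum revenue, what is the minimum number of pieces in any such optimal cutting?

3

Let r[k] be the best obtainable value from length k. For each k, try every first piece i and keep the best of price[i] + r[k−i].
r[1] = 3
r[2] = 8
r[3] = 11  (first piece 1, then r[2]=8)
r[4] = 16  (first piece 2, then r[2]=8)
r[5] = 19  (first piece 1, then r[4]=16)
r[6] = 24  (first piece 2, then r[4]=16)
r[7] = 31
r[8] = 34  (first piece 1, then r[7]=31)
r[9] = 39  (first piece 2, then r[7]=31)
r[10] = 42  (first piece 1, then r[9]=39)
r[11] = 47  (first piece 2, then r[9]=39)
r[12] = 50  (first piece 1, then r[11]=47)
r[13] = 55  (first piece 2, then r[11]=47)
Maximum revenue is ¢55.
Now minimize piece count subject to staying optimal: for each k, pieces[k] = 1 + min over i with p[i]+r[k−i]=r[k] of pieces[k−i].
pieces[10] = 2
pieces[11] = 2
pieces[12] = 3
pieces[13] = 3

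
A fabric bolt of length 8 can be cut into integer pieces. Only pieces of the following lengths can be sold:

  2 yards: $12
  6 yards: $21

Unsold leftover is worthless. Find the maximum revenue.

Consider every possible first cut. r[k] is the best of p[i]+r[k−i] over all sellable i≤k.
r[1] = 0
r[2] = 12
r[3] = 12
r[4] = 24  (first piece 2, then r[2]=12)
r[5] = 24
r[6] = max(12+24, 21+0) = 36
r[7] = max(12+24, 21+0) = 36
r[8] = max(12+36, 21+12) = 48
One optimal cutting: 2 + 2 + 2 + 2 → $48.

48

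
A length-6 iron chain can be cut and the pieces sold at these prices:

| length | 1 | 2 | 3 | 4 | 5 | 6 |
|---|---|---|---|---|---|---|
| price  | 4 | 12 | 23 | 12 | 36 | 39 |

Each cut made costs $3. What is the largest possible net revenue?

Consider every possible first cut. v[k] is the best of p[i]+v[k−i] over all sellable i≤k, charging 3 whenever i<k.
v[1] = 4
v[2] = max(4+4-3, 12+0) = 12
v[3] = max(4+12-3, 12+4-3, 23+0) = 23
v[4] = max(4+23-3, 12+12-3, 23+4-3, 12+0) = 24
v[5] = max(4+24-3, 12+23-3, 23+12-3, 12+4-3, 36+0) = 36
v[6] = max(4+36-3, 12+24-3, 23+23-3, 12+12-3, 36+4-3, 39+0) = 43
One optimal plan: pieces 3 + 3 (1 cut) → $46 − $3 = $43.

43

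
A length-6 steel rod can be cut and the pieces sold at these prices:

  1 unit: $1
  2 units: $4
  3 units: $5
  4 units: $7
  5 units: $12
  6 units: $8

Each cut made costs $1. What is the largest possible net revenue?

12

Let r[k] be the best obtainable value from length k. For each k, try every first piece i and keep the best of price[i] + r[k−i] minus the 1 cut fee when i<k.
r[1] = 1
r[2] = max(1+1-1, 4+0) = 4
r[3] = max(1+4-1, 4+1-1, 5+0) = 5
r[4] = max(1+5-1, 4+4-1, 5+1-1, 7+0) = 7
r[5] = max(1+7-1, 4+5-1, 5+4-1, 7+1-1, 12+0) = 12
r[6] = max(1+12-1, 4+7-1, 5+5-1, 7+4-1, 12+1-1, 8+0) = 12
One optimal plan: pieces 5 + 1 (1 cut) → $13 − $1 = $12.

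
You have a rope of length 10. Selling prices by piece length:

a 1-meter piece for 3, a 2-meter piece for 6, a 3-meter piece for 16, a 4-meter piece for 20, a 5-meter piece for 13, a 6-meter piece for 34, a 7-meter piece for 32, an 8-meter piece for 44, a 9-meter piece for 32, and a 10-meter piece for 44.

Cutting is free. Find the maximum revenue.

Build R[k] bottom-up: R[k] = max over allowed piece i of (p[i] + R[k−i]).
R[1] = 3
R[2] = max(3+3, 6+0) = 6
R[3] = max(3+6, 6+3, 16+0) = 16
R[4] = max(3+16, 6+6, 16+3, 20+0) = 20
R[5] = max(3+20, 6+16, 16+6, 20+3, 13+0) = 23
R[6] = max(3+23, 6+20, 16+16, 20+6, 13+3, 34+0) = 34
R[7] = max(3+34, 6+23, 16+20, …, 34+3, 32+0) = 37
R[8] = max(3+37, 6+34, 16+23, …, 32+3, 44+0) = 44
R[9] = max(3+44, 6+37, 16+34, …, 44+3, 32+0) = 50
R[10] = max(3+50, 6+44, 16+37, …, 32+3, 44+0) = 54
One optimal cutting: 6 + 4 → 34 + 20 = 54.

54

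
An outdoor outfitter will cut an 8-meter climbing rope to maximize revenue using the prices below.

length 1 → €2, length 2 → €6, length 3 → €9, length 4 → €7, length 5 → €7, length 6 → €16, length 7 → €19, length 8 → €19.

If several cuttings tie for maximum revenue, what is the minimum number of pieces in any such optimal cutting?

Let r[k] be the best obtainable value from length k. For each k, try every first piece i and keep the best of price[i] + r[k−i].
r[1] = 2
r[2] = 6
r[3] = 9
r[4] = 12  (first piece 2, then r[2]=6)
r[5] = 15  (first piece 2, then r[3]=9)
r[6] = 18  (first piece 2, then r[4]=12)
r[7] = 21  (first piece 2, then r[5]=15)
r[8] = 24  (first piece 2, then r[6]=18)
Maximum revenue is €24.
Now minimize piece count subject to staying optimal: for each k, pieces[k] = 1 + min over i with p[i]+r[k−i]=r[k] of pieces[k−i].
pieces[5] = 2
pieces[6] = 2
pieces[7] = 3
pieces[8] = 3

3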